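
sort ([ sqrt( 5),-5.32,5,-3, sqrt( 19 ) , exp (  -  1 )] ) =[ - 5.32,  -  3, exp( - 1), sqrt( 5),sqrt( 19), 5]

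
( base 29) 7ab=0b1100000101100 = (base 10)6188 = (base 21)E0E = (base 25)9MD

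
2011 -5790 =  - 3779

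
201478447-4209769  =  197268678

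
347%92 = 71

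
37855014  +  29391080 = 67246094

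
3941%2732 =1209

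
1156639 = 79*14641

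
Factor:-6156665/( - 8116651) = 5^1*19^1 * 73^(-1 )*229^1 * 283^1*111187^( - 1) 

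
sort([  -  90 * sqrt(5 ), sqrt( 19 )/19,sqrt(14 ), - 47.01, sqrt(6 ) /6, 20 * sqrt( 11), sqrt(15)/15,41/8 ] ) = [  -  90*sqrt(5), - 47.01,sqrt (19)/19 , sqrt( 15 )/15,  sqrt( 6 )/6,sqrt(14 ),  41/8 , 20*sqrt( 11) ] 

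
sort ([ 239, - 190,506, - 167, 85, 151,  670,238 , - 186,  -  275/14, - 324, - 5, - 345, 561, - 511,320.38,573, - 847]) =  [ -847,-511 ,-345, - 324, - 190,-186, - 167, - 275/14,  -  5, 85, 151, 238 , 239, 320.38, 506, 561, 573, 670 ] 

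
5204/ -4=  -1301/1 =- 1301.00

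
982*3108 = 3052056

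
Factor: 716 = 2^2*179^1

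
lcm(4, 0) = 0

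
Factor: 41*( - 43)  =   - 1763= - 41^1*43^1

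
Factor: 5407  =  5407^1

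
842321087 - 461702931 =380618156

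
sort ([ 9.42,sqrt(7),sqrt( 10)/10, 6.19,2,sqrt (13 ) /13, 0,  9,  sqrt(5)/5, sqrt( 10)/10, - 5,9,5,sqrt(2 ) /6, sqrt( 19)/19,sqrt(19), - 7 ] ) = [ - 7, - 5,0,sqrt(19)/19 , sqrt(2)/6, sqrt(13 ) /13, sqrt(10)/10, sqrt (10)/10,  sqrt(5)/5,2, sqrt(7 ),sqrt(19),5,6.19,  9, 9,  9.42 ]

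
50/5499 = 50/5499 = 0.01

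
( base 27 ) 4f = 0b1111011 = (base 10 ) 123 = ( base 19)69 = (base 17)74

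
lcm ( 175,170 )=5950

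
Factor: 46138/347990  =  5^( - 1 )*59^1*89^(- 1)=59/445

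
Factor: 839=839^1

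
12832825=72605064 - 59772239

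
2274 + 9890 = 12164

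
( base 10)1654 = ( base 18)51G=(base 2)11001110110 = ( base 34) 1EM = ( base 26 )2bg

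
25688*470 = 12073360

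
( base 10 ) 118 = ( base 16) 76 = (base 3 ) 11101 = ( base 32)3M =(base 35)3d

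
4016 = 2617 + 1399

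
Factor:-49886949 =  - 3^1*7^3 * 48481^1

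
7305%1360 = 505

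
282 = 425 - 143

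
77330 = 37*2090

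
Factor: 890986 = 2^1*19^1*23447^1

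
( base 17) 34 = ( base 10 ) 55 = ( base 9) 61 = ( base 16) 37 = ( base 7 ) 106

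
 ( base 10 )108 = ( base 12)90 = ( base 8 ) 154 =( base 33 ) 39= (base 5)413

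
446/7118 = 223/3559 = 0.06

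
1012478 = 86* 11773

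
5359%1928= 1503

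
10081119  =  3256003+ 6825116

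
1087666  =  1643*662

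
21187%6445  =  1852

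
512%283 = 229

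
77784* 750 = 58338000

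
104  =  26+78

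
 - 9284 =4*(  -  2321)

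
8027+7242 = 15269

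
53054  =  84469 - 31415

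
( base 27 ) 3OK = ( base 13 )13B8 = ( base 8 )5447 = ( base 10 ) 2855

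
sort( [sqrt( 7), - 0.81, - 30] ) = [- 30, - 0.81,sqrt( 7)]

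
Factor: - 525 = -3^1*5^2* 7^1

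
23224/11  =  23224/11 = 2111.27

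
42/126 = 1/3 = 0.33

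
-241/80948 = - 1 + 80707/80948=- 0.00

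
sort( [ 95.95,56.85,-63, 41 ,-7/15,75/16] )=[ - 63, - 7/15, 75/16,41,56.85 , 95.95 ] 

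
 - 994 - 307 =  - 1301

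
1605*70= 112350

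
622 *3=1866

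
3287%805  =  67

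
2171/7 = 310+1/7  =  310.14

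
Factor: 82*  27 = 2214=2^1*3^3*41^1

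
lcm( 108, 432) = 432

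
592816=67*8848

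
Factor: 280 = 2^3*5^1 * 7^1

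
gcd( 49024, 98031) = 1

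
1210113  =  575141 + 634972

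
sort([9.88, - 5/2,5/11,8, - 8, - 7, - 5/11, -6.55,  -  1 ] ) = [ - 8, - 7, - 6.55, - 5/2, - 1, - 5/11,5/11,8,  9.88] 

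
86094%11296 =7022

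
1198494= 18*66583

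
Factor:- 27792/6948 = -2^2 =- 4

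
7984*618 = 4934112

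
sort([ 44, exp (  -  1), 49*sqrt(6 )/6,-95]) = [ - 95,exp( - 1),49*sqrt ( 6 ) /6, 44] 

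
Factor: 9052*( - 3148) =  - 28495696=-2^4*31^1*73^1*787^1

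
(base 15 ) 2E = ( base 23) 1L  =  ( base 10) 44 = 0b101100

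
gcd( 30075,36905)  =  5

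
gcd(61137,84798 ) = 9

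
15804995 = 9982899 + 5822096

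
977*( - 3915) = - 3824955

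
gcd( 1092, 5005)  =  91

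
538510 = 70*7693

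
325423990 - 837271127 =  - 511847137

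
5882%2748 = 386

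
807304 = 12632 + 794672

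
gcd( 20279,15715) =7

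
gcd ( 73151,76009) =1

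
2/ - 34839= - 2/34839=-  0.00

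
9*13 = 117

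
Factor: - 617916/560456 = -2^( - 1) * 3^1*233^1 * 317^( - 1) = - 699/634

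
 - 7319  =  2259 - 9578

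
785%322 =141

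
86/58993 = 86/58993 = 0.00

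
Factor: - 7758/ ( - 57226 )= 3^2*13^( - 1)*31^( - 1)*71^( - 1)*431^1  =  3879/28613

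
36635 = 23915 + 12720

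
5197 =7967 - 2770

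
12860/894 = 6430/447=14.38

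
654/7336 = 327/3668 = 0.09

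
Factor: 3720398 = 2^1 * 11^1*263^1*643^1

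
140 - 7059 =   -  6919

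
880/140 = 44/7 = 6.29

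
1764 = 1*1764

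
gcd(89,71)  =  1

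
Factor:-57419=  - 67^1*857^1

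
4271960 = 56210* 76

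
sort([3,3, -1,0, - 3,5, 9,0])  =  [ - 3,-1,0,0,  3, 3,5,9]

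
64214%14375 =6714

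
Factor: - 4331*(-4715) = 20420665=5^1*23^1*41^1*61^1*71^1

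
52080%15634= 5178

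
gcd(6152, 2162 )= 2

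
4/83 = 4/83= 0.05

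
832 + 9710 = 10542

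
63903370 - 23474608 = 40428762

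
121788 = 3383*36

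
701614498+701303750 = 1402918248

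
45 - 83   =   - 38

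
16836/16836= 1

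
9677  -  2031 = 7646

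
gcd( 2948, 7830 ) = 2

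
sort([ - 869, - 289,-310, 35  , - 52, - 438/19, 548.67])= [  -  869, - 310, - 289, - 52, - 438/19, 35, 548.67] 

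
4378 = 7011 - 2633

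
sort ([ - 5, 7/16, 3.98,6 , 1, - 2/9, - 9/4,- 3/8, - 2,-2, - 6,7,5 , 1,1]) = [ - 6, - 5, - 9/4, - 2 , - 2, - 3/8, - 2/9 , 7/16,1,1,1,  3.98,5,6,7 ] 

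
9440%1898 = 1848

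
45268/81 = 558 + 70/81 = 558.86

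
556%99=61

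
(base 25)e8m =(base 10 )8972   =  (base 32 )8oc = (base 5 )241342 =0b10001100001100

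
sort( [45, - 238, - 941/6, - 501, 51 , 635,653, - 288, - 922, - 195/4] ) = [ - 922, - 501, - 288, - 238, - 941/6, - 195/4,45, 51,635, 653]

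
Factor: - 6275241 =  - 3^2*7^1*99607^1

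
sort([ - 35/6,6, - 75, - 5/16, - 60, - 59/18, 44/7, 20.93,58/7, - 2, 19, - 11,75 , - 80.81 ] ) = [ - 80.81, - 75,-60, - 11, - 35/6, - 59/18,-2, -5/16,6,44/7,58/7, 19,  20.93, 75]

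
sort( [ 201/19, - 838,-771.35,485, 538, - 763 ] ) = [ - 838, - 771.35, - 763 , 201/19, 485, 538]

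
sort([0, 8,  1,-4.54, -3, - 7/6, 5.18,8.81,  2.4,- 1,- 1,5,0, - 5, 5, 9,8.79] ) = [ - 5, - 4.54, - 3,-7/6, - 1, - 1,0 , 0,1,2.4,5,  5,5.18,8, 8.79,8.81,9]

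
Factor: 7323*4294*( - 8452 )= - 2^3*3^1*19^1*113^1*2113^1*2441^1=- 265772818824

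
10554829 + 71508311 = 82063140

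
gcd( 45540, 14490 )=2070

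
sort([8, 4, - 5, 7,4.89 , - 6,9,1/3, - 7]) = [ - 7,-6,-5,1/3,4,4.89, 7, 8 , 9]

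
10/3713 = 10/3713=0.00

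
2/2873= 2/2873 = 0.00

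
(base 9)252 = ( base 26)81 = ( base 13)131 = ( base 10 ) 209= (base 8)321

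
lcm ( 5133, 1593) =46197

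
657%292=73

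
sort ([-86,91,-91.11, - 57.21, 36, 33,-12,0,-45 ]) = [ - 91.11, - 86, - 57.21, - 45,-12, 0,33, 36 , 91]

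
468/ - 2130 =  - 1 + 277/355 = -0.22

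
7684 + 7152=14836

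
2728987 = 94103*29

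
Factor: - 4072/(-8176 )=509/1022 =2^( -1 )*7^( - 1)*73^( - 1)* 509^1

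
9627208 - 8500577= 1126631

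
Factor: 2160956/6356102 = 2^1*7^1*71^1*1087^1 * 3178051^(-1 ) =1080478/3178051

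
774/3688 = 387/1844=0.21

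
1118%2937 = 1118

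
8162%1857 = 734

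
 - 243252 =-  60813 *4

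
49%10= 9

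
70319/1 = 70319 = 70319.00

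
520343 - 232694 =287649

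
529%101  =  24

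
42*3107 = 130494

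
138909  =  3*46303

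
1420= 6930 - 5510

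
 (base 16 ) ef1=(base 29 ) 4FQ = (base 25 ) 630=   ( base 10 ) 3825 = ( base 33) 3gu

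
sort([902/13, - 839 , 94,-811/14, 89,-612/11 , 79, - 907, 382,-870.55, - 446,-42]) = [- 907,-870.55, - 839, - 446,-811/14 , - 612/11, - 42,902/13, 79 , 89, 94,382]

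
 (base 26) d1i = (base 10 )8832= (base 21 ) K0C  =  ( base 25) E37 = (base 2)10001010000000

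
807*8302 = 6699714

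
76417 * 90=6877530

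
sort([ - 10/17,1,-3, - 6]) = [ - 6, - 3,- 10/17, 1] 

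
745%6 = 1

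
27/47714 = 27/47714= 0.00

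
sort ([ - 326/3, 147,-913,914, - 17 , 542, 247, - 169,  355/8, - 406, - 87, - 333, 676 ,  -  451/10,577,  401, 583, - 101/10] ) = [ - 913 ,-406, - 333, - 169 , - 326/3, - 87 , - 451/10,-17 ,-101/10,  355/8,147, 247,  401,542, 577, 583,676 , 914]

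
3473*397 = 1378781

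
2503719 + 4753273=7256992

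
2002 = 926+1076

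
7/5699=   7/5699   =  0.00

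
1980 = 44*45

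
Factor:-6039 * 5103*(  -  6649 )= 204902346033 = 3^8*7^1*11^1*61^2 * 109^1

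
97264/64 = 6079/4 = 1519.75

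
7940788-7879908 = 60880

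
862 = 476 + 386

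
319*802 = 255838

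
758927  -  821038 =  - 62111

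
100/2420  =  5/121 = 0.04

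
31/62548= 31/62548= 0.00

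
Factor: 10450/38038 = 5^2*7^ ( - 1)*13^(  -  1 ) = 25/91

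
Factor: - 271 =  - 271^1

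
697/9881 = 17/241 = 0.07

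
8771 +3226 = 11997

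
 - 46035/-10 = 9207/2=4603.50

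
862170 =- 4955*( - 174 )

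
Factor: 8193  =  3^1*2731^1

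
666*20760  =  13826160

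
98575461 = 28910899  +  69664562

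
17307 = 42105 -24798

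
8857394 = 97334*91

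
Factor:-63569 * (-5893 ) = 11^1 * 71^1 * 83^1*5779^1 = 374612117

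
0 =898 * 0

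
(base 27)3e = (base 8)137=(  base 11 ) 87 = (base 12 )7b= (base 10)95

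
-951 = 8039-8990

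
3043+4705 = 7748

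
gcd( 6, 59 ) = 1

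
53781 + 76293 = 130074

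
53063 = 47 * 1129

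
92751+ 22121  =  114872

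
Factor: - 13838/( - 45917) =22/73 = 2^1*11^1*73^( - 1)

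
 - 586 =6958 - 7544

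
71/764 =71/764 = 0.09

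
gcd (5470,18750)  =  10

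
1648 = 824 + 824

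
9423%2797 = 1032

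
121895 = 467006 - 345111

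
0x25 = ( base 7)52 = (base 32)15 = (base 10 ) 37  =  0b100101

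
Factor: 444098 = 2^1*233^1 * 953^1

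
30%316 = 30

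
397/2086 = 397/2086  =  0.19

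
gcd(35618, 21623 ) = 1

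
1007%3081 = 1007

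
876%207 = 48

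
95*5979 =568005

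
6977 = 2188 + 4789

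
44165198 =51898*851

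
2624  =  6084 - 3460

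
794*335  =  265990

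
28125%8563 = 2436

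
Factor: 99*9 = 3^4*11^1 = 891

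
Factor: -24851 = -24851^1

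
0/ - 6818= 0/1 = -0.00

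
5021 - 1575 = 3446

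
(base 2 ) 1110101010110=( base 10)7510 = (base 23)e4c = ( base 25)c0a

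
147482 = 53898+93584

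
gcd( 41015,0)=41015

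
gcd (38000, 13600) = 400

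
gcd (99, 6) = 3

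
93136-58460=34676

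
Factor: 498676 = 2^2*124669^1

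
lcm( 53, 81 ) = 4293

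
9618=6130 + 3488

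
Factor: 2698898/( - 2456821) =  - 2^1* 79^(  -  1)*137^( - 1 )*227^( - 1)*547^1*2467^1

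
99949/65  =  99949/65 = 1537.68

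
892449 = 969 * 921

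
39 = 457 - 418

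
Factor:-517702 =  - 2^1*313^1*827^1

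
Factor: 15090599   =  23^1*656113^1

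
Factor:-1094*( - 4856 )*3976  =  2^7*7^1*71^1*547^1 * 607^1 = 21122356864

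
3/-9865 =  - 3/9865 = - 0.00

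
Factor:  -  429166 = - 2^1*59^1 * 3637^1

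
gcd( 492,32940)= 12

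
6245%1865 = 650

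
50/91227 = 50/91227 =0.00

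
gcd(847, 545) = 1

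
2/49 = 2/49 = 0.04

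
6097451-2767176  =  3330275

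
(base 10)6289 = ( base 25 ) a1e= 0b1100010010001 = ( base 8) 14221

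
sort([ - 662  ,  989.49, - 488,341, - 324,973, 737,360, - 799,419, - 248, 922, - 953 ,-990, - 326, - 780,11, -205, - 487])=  [- 990, - 953,-799 , - 780, - 662,  -  488,  -  487,  -  326, - 324,  -  248,  -  205 , 11,341,360 , 419,737,922,973,989.49]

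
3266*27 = 88182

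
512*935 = 478720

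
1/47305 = 1/47305 = 0.00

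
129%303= 129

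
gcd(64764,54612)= 36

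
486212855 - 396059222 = 90153633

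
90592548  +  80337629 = 170930177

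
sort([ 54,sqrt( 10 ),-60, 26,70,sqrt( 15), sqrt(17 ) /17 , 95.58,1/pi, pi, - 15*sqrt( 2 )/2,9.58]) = [ - 60, - 15*sqrt( 2 )/2,sqrt( 17)/17,1/pi,pi,sqrt( 10), sqrt(15),9.58, 26,54, 70,95.58]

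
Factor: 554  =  2^1*277^1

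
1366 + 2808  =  4174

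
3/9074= 3/9074 =0.00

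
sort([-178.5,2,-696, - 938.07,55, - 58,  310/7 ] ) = [  -  938.07, - 696,-178.5,-58,2,310/7,55] 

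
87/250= 87/250 = 0.35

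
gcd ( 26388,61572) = 8796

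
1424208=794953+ 629255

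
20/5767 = 20/5767 =0.00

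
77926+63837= 141763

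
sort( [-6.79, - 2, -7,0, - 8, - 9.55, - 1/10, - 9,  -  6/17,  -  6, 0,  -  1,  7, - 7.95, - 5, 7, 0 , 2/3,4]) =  [- 9.55, - 9, - 8, -7.95, - 7,- 6.79, - 6, - 5, - 2,  -  1,-6/17, - 1/10,0, 0,  0, 2/3, 4,  7, 7]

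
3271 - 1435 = 1836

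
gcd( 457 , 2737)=1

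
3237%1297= 643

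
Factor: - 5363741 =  - 5363741^1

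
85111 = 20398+64713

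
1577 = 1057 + 520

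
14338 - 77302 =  - 62964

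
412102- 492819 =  - 80717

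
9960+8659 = 18619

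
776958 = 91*8538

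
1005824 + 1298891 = 2304715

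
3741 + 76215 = 79956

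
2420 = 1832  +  588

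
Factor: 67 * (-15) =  - 1005 =- 3^1*5^1*67^1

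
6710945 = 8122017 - 1411072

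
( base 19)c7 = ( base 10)235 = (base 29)83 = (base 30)7p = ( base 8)353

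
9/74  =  9/74 = 0.12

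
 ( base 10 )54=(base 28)1q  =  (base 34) 1k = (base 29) 1p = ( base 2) 110110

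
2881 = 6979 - 4098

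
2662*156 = 415272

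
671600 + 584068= 1255668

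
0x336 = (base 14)42a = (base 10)822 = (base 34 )o6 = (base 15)39C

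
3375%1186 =1003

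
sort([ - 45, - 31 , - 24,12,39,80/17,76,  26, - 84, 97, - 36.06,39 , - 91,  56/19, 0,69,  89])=[-91,-84,  -  45, -36.06, - 31, - 24, 0,56/19, 80/17, 12,  26, 39, 39 , 69,76,89, 97 ] 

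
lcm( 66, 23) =1518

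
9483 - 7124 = 2359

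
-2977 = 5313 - 8290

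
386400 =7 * 55200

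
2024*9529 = 19286696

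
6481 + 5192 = 11673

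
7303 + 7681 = 14984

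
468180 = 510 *918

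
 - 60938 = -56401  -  4537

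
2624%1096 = 432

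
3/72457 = 3/72457 = 0.00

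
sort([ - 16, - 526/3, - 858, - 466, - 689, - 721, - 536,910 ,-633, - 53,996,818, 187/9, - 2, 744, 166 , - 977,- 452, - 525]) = [  -  977,-858, - 721, - 689,-633 , - 536,  -  525, - 466, - 452, - 526/3,- 53, - 16 , - 2,187/9,166,744,818,910,  996]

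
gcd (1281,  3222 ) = 3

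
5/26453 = 5/26453 = 0.00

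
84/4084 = 21/1021 = 0.02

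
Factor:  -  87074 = - 2^1*13^1*17^1*197^1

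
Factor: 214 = 2^1*107^1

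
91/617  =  91/617 = 0.15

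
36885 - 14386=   22499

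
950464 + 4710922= 5661386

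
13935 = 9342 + 4593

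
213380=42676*5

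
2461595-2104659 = 356936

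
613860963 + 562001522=1175862485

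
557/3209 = 557/3209= 0.17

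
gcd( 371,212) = 53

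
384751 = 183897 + 200854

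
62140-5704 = 56436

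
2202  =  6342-4140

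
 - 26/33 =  - 26/33= - 0.79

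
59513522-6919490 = 52594032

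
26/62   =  13/31 = 0.42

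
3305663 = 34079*97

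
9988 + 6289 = 16277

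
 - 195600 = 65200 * ( - 3)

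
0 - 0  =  0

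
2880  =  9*320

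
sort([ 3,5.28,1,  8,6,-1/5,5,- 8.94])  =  [ - 8.94, - 1/5  ,  1,3, 5, 5.28,  6, 8 ] 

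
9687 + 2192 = 11879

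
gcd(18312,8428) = 28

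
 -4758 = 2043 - 6801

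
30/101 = 30/101 = 0.30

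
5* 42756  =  213780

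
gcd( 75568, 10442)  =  2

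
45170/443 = 101 + 427/443 = 101.96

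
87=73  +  14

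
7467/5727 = 1 + 580/1909 = 1.30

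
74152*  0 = 0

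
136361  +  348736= 485097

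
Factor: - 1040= - 2^4*5^1*13^1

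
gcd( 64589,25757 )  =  1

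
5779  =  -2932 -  - 8711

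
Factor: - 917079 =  - 3^1*23^1*13291^1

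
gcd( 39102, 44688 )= 5586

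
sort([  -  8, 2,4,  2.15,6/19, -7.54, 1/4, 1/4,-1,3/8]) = [ - 8, - 7.54,-1,1/4, 1/4,6/19, 3/8, 2,2.15, 4] 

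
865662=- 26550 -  - 892212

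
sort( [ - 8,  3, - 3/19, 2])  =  [  -  8,-3/19 , 2, 3 ]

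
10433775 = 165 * 63235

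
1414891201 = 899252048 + 515639153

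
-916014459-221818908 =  - 1137833367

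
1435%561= 313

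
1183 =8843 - 7660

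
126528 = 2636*48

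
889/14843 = 889/14843 = 0.06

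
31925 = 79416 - 47491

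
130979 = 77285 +53694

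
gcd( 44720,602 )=86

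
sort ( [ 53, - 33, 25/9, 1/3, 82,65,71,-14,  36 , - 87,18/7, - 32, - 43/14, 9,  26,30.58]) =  [ - 87,-33,- 32, - 14, - 43/14,1/3, 18/7, 25/9, 9, 26,30.58, 36,53, 65,  71, 82]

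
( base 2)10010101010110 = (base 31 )9ta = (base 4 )2111112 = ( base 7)36603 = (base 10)9558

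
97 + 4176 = 4273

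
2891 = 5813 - 2922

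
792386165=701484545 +90901620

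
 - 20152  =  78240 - 98392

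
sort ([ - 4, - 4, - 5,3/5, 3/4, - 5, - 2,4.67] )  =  [ - 5, - 5, - 4, - 4, - 2,3/5,3/4,4.67 ]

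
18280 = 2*9140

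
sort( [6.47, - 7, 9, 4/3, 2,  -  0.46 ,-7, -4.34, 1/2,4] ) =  [ - 7, - 7, - 4.34, - 0.46, 1/2, 4/3, 2,4 , 6.47,9]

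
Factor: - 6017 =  - 11^1*547^1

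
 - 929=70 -999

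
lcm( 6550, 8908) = 222700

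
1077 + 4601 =5678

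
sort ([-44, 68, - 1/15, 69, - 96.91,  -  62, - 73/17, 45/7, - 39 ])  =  [ -96.91,-62, - 44, - 39, - 73/17, - 1/15, 45/7, 68,69]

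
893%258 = 119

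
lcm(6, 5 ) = 30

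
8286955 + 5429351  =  13716306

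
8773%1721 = 168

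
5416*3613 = 19568008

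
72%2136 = 72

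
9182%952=614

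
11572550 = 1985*5830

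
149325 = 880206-730881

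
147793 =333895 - 186102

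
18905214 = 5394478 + 13510736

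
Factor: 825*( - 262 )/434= -3^1*5^2*7^(  -  1 )*11^1*31^( - 1) * 131^1 = -  108075/217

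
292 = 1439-1147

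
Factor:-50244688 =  - 2^4*13^1*241561^1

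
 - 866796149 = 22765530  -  889561679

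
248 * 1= 248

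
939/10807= 939/10807 =0.09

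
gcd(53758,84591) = 1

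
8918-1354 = 7564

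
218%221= 218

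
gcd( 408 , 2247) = 3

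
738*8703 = 6422814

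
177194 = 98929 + 78265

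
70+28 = 98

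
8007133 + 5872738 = 13879871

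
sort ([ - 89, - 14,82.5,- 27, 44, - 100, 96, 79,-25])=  [ - 100, - 89, - 27, - 25, - 14,44,79,  82.5,96]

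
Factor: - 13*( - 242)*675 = 2123550 = 2^1*3^3*5^2*11^2*13^1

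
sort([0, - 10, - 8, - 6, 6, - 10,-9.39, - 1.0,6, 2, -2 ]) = [-10, - 10, - 9.39, - 8 , - 6, - 2,-1.0,  0,2,6,6]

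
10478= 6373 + 4105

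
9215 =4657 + 4558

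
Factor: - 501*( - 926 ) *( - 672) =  - 2^6*3^2*7^1 * 167^1*463^1= - 311758272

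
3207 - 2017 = 1190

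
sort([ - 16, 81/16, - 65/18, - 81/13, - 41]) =[-41, - 16, - 81/13,-65/18,81/16]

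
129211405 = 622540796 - 493329391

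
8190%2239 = 1473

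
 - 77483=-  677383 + 599900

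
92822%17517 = 5237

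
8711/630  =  8711/630=13.83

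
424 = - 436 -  - 860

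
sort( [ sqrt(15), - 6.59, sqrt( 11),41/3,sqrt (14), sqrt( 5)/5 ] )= [ - 6.59,sqrt(5)/5, sqrt( 11 ), sqrt(14 ), sqrt( 15),41/3]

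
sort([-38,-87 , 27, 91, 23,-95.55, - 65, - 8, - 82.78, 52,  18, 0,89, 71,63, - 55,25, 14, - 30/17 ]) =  [-95.55, - 87, - 82.78, - 65,  -  55, - 38,- 8,-30/17, 0, 14,18, 23,25, 27,52, 63,71,89,91 ]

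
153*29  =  4437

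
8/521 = 8/521 = 0.02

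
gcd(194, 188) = 2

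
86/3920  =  43/1960 = 0.02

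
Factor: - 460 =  - 2^2*5^1 *23^1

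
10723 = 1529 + 9194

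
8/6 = 1  +  1/3= 1.33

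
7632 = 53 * 144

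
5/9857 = 5/9857 = 0.00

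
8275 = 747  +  7528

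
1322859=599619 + 723240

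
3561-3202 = 359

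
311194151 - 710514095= - 399319944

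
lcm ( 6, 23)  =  138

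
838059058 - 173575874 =664483184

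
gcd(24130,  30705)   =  5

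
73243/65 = 1126 + 53/65 = 1126.82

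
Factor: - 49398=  - 2^1*3^1*8233^1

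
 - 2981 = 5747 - 8728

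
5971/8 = 5971/8 = 746.38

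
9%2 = 1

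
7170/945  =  478/63  =  7.59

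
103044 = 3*34348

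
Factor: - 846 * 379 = - 320634 = - 2^1*3^2*47^1*379^1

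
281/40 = 281/40 = 7.03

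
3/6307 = 3/6307  =  0.00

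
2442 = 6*407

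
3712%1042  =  586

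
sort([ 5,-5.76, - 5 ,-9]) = [-9,-5.76 , - 5, 5]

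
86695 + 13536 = 100231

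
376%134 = 108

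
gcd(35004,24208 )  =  4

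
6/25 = 6/25 = 0.24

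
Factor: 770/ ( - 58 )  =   - 5^1*7^1*11^1*29^( - 1) = - 385/29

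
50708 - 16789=33919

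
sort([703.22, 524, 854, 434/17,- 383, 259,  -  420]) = [  -  420,-383  ,  434/17, 259,524,  703.22, 854 ]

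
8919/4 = 8919/4  =  2229.75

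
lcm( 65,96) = 6240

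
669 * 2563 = 1714647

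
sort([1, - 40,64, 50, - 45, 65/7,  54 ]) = [  -  45, - 40,1, 65/7, 50,54,64 ]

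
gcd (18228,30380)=6076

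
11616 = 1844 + 9772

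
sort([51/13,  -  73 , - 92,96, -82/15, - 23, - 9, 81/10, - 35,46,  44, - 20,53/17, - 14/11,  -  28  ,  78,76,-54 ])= [ - 92, - 73, - 54, - 35, - 28, - 23 , - 20,-9, - 82/15, - 14/11, 53/17,  51/13,81/10  ,  44,46,76,78, 96 ]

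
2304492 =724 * 3183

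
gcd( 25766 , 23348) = 26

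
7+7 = 14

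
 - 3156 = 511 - 3667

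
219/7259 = 219/7259 = 0.03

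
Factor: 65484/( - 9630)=  -  34/5=- 2^1 * 5^( - 1 )*17^1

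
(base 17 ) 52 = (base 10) 87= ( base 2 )1010111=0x57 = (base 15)5C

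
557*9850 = 5486450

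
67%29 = 9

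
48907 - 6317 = 42590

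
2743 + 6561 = 9304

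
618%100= 18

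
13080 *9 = 117720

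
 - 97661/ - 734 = 97661/734 = 133.05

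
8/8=1 = 1.00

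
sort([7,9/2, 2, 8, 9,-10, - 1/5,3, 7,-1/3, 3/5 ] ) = [ - 10,-1/3,-1/5, 3/5,2,3,9/2, 7, 7, 8, 9 ]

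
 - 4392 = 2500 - 6892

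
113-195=  -  82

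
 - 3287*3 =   -  9861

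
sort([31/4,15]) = [31/4,15] 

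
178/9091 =178/9091 = 0.02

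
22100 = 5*4420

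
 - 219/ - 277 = 219/277 = 0.79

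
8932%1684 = 512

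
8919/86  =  8919/86 = 103.71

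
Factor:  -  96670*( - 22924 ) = 2^3*5^1*7^1*11^1*521^1*1381^1 = 2216063080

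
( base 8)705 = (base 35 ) CX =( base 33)do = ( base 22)kd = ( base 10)453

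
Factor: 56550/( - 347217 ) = -50/307 = - 2^1* 5^2* 307^( - 1 ) 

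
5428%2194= 1040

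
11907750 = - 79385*(-150 )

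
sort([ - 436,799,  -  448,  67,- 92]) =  [ - 448, - 436,-92, 67, 799 ]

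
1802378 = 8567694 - 6765316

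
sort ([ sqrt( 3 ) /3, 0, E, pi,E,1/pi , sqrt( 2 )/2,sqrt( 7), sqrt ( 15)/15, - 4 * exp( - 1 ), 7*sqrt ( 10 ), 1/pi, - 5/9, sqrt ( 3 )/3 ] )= [-4*exp ( - 1 ), - 5/9,  0, sqrt(15 )/15,1/pi, 1/pi,sqrt(3) /3, sqrt(3 ) /3, sqrt(2 )/2, sqrt(7 ),E,  E, pi,7*sqrt (10 )]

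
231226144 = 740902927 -509676783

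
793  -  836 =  - 43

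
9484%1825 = 359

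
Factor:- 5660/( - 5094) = 2^1*3^( -2)*5^1 = 10/9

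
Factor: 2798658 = 2^1*3^3* 51827^1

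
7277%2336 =269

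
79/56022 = 79/56022 = 0.00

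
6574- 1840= 4734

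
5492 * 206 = 1131352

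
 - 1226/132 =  - 10+47/66 = -9.29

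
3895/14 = 278 + 3/14=278.21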